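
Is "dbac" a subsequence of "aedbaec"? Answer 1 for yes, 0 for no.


Check if "dbac" is a subsequence of "aedbaec"
Greedy scan:
  Position 0 ('a'): no match needed
  Position 1 ('e'): no match needed
  Position 2 ('d'): matches sub[0] = 'd'
  Position 3 ('b'): matches sub[1] = 'b'
  Position 4 ('a'): matches sub[2] = 'a'
  Position 5 ('e'): no match needed
  Position 6 ('c'): matches sub[3] = 'c'
All 4 characters matched => is a subsequence

1


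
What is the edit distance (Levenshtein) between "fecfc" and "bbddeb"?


Computing edit distance: "fecfc" -> "bbddeb"
DP table:
           b    b    d    d    e    b
      0    1    2    3    4    5    6
  f   1    1    2    3    4    5    6
  e   2    2    2    3    4    4    5
  c   3    3    3    3    4    5    5
  f   4    4    4    4    4    5    6
  c   5    5    5    5    5    5    6
Edit distance = dp[5][6] = 6

6


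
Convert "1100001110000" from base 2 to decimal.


Input: "1100001110000" in base 2
Positional expansion:
  Digit '1' (value 1) x 2^12 = 4096
  Digit '1' (value 1) x 2^11 = 2048
  Digit '0' (value 0) x 2^10 = 0
  Digit '0' (value 0) x 2^9 = 0
  Digit '0' (value 0) x 2^8 = 0
  Digit '0' (value 0) x 2^7 = 0
  Digit '1' (value 1) x 2^6 = 64
  Digit '1' (value 1) x 2^5 = 32
  Digit '1' (value 1) x 2^4 = 16
  Digit '0' (value 0) x 2^3 = 0
  Digit '0' (value 0) x 2^2 = 0
  Digit '0' (value 0) x 2^1 = 0
  Digit '0' (value 0) x 2^0 = 0
Sum = 6256

6256


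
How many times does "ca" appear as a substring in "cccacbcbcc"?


Searching for "ca" in "cccacbcbcc"
Scanning each position:
  Position 0: "cc" => no
  Position 1: "cc" => no
  Position 2: "ca" => MATCH
  Position 3: "ac" => no
  Position 4: "cb" => no
  Position 5: "bc" => no
  Position 6: "cb" => no
  Position 7: "bc" => no
  Position 8: "cc" => no
Total occurrences: 1

1


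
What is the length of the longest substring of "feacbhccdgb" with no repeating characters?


Input: "feacbhccdgb"
Sliding window (track last position of each char):
  Position 0 ('f'): window [0,0] length 1 -- new best
  Position 1 ('e'): window [0,1] length 2 -- new best
  Position 2 ('a'): window [0,2] length 3 -- new best
  Position 3 ('c'): window [0,3] length 4 -- new best
  Position 4 ('b'): window [0,4] length 5 -- new best
  Position 5 ('h'): window [0,5] length 6 -- new best
  Position 6 ('c'): repeat (last at 3), move window start to 4
  Position 6 ('c'): window [4,6] length 3
  Position 7 ('c'): repeat (last at 6), move window start to 7
  Position 7 ('c'): window [7,7] length 1
  Position 8 ('d'): window [7,8] length 2
  Position 9 ('g'): window [7,9] length 3
  Position 10 ('b'): window [7,10] length 4
Longest substring with no repeats: "feacbh" with length 6

6


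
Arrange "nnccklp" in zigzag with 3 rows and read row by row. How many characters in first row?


Zigzag "nnccklp" into 3 rows:
Placing characters:
  'n' => row 0
  'n' => row 1
  'c' => row 2
  'c' => row 1
  'k' => row 0
  'l' => row 1
  'p' => row 2
Rows:
  Row 0: "nk"
  Row 1: "ncl"
  Row 2: "cp"
First row length: 2

2


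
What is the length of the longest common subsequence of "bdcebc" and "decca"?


LCS of "bdcebc" and "decca"
DP table:
           d    e    c    c    a
      0    0    0    0    0    0
  b   0    0    0    0    0    0
  d   0    1    1    1    1    1
  c   0    1    1    2    2    2
  e   0    1    2    2    2    2
  b   0    1    2    2    2    2
  c   0    1    2    3    3    3
LCS length = dp[6][5] = 3

3


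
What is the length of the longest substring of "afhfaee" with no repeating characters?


Input: "afhfaee"
Sliding window (track last position of each char):
  Position 0 ('a'): window [0,0] length 1 -- new best
  Position 1 ('f'): window [0,1] length 2 -- new best
  Position 2 ('h'): window [0,2] length 3 -- new best
  Position 3 ('f'): repeat (last at 1), move window start to 2
  Position 3 ('f'): window [2,3] length 2
  Position 4 ('a'): window [2,4] length 3
  Position 5 ('e'): window [2,5] length 4 -- new best
  Position 6 ('e'): repeat (last at 5), move window start to 6
  Position 6 ('e'): window [6,6] length 1
Longest substring with no repeats: "hfae" with length 4

4


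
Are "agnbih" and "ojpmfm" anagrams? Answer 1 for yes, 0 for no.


Strings: "agnbih", "ojpmfm"
Sorted first:  abghin
Sorted second: fjmmop
Differ at position 0: 'a' vs 'f' => not anagrams

0


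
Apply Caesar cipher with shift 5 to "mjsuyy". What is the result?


Caesar cipher: shift "mjsuyy" by 5
  'm' (pos 12) + 5 = pos 17 = 'r'
  'j' (pos 9) + 5 = pos 14 = 'o'
  's' (pos 18) + 5 = pos 23 = 'x'
  'u' (pos 20) + 5 = pos 25 = 'z'
  'y' (pos 24) + 5 = pos 3 = 'd'
  'y' (pos 24) + 5 = pos 3 = 'd'
Result: roxzdd

roxzdd


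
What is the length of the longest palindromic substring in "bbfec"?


Input: "bbfec"
Checking substrings for palindromes:
  [0:2] "bb" (len 2) => palindrome
Longest palindromic substring: "bb" with length 2

2


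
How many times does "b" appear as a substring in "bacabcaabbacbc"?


Searching for "b" in "bacabcaabbacbc"
Scanning each position:
  Position 0: "b" => MATCH
  Position 1: "a" => no
  Position 2: "c" => no
  Position 3: "a" => no
  Position 4: "b" => MATCH
  Position 5: "c" => no
  Position 6: "a" => no
  Position 7: "a" => no
  Position 8: "b" => MATCH
  Position 9: "b" => MATCH
  Position 10: "a" => no
  Position 11: "c" => no
  Position 12: "b" => MATCH
  Position 13: "c" => no
Total occurrences: 5

5


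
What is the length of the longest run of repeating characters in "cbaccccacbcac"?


Input: "cbaccccacbcac"
Scanning for longest run:
  Position 1 ('b'): new char, reset run to 1
  Position 2 ('a'): new char, reset run to 1
  Position 3 ('c'): new char, reset run to 1
  Position 4 ('c'): continues run of 'c', length=2
  Position 5 ('c'): continues run of 'c', length=3
  Position 6 ('c'): continues run of 'c', length=4
  Position 7 ('a'): new char, reset run to 1
  Position 8 ('c'): new char, reset run to 1
  Position 9 ('b'): new char, reset run to 1
  Position 10 ('c'): new char, reset run to 1
  Position 11 ('a'): new char, reset run to 1
  Position 12 ('c'): new char, reset run to 1
Longest run: 'c' with length 4

4


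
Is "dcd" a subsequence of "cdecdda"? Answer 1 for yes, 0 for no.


Check if "dcd" is a subsequence of "cdecdda"
Greedy scan:
  Position 0 ('c'): no match needed
  Position 1 ('d'): matches sub[0] = 'd'
  Position 2 ('e'): no match needed
  Position 3 ('c'): matches sub[1] = 'c'
  Position 4 ('d'): matches sub[2] = 'd'
  Position 5 ('d'): no match needed
  Position 6 ('a'): no match needed
All 3 characters matched => is a subsequence

1


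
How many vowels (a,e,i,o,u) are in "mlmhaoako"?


Input: mlmhaoako
Checking each character:
  'm' at position 0: consonant
  'l' at position 1: consonant
  'm' at position 2: consonant
  'h' at position 3: consonant
  'a' at position 4: vowel (running total: 1)
  'o' at position 5: vowel (running total: 2)
  'a' at position 6: vowel (running total: 3)
  'k' at position 7: consonant
  'o' at position 8: vowel (running total: 4)
Total vowels: 4

4


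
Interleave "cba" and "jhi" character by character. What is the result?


Interleaving "cba" and "jhi":
  Position 0: 'c' from first, 'j' from second => "cj"
  Position 1: 'b' from first, 'h' from second => "bh"
  Position 2: 'a' from first, 'i' from second => "ai"
Result: cjbhai

cjbhai


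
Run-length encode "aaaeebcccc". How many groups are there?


Input: aaaeebcccc
Scanning for consecutive runs:
  Group 1: 'a' x 3 (positions 0-2)
  Group 2: 'e' x 2 (positions 3-4)
  Group 3: 'b' x 1 (positions 5-5)
  Group 4: 'c' x 4 (positions 6-9)
Total groups: 4

4


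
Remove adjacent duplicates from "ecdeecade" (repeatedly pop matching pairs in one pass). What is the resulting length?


Input: ecdeecade
Stack-based adjacent duplicate removal:
  Read 'e': push. Stack: e
  Read 'c': push. Stack: ec
  Read 'd': push. Stack: ecd
  Read 'e': push. Stack: ecde
  Read 'e': matches stack top 'e' => pop. Stack: ecd
  Read 'c': push. Stack: ecdc
  Read 'a': push. Stack: ecdca
  Read 'd': push. Stack: ecdcad
  Read 'e': push. Stack: ecdcade
Final stack: "ecdcade" (length 7)

7


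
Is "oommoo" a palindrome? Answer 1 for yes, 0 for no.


Input: oommoo
Reversed: oommoo
  Compare pos 0 ('o') with pos 5 ('o'): match
  Compare pos 1 ('o') with pos 4 ('o'): match
  Compare pos 2 ('m') with pos 3 ('m'): match
Result: palindrome

1


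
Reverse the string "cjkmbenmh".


Input: cjkmbenmh
Reading characters right to left:
  Position 8: 'h'
  Position 7: 'm'
  Position 6: 'n'
  Position 5: 'e'
  Position 4: 'b'
  Position 3: 'm'
  Position 2: 'k'
  Position 1: 'j'
  Position 0: 'c'
Reversed: hmnebmkjc

hmnebmkjc


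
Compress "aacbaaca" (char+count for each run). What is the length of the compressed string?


Input: aacbaaca
Runs:
  'a' x 2 => "a2"
  'c' x 1 => "c1"
  'b' x 1 => "b1"
  'a' x 2 => "a2"
  'c' x 1 => "c1"
  'a' x 1 => "a1"
Compressed: "a2c1b1a2c1a1"
Compressed length: 12

12


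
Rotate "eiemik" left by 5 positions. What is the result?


Input: "eiemik", rotate left by 5
First 5 characters: "eiemi"
Remaining characters: "k"
Concatenate remaining + first: "k" + "eiemi" = "keiemi"

keiemi


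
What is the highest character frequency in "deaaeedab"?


Input: deaaeedab
Character counts:
  'a': 3
  'b': 1
  'd': 2
  'e': 3
Maximum frequency: 3

3


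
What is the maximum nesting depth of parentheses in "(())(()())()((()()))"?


Input: "(())(()())()((()()))"
Tracking depth:
  Position 0 '(': depth becomes 1
  Position 1 '(': depth becomes 2
  Position 2 ')': depth becomes 1
  Position 3 ')': depth becomes 0
  Position 4 '(': depth becomes 1
  Position 5 '(': depth becomes 2
  Position 6 ')': depth becomes 1
  Position 7 '(': depth becomes 2
  Position 8 ')': depth becomes 1
  Position 9 ')': depth becomes 0
  Position 10 '(': depth becomes 1
  Position 11 ')': depth becomes 0
  Position 12 '(': depth becomes 1
  Position 13 '(': depth becomes 2
  Position 14 '(': depth becomes 3
  Position 15 ')': depth becomes 2
  Position 16 '(': depth becomes 3
  Position 17 ')': depth becomes 2
  Position 18 ')': depth becomes 1
  Position 19 ')': depth becomes 0
Maximum depth reached: 3

3


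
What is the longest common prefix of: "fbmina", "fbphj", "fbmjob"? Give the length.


Words: fbmina, fbphj, fbmjob
  Position 0: all 'f' => match
  Position 1: all 'b' => match
  Position 2: ('m', 'p', 'm') => mismatch, stop
LCP = "fb" (length 2)

2


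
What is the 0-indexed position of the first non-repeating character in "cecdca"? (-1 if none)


Input: cecdca
Character frequencies:
  'a': 1
  'c': 3
  'd': 1
  'e': 1
Scanning left to right for freq == 1:
  Position 0 ('c'): freq=3, skip
  Position 1 ('e'): unique! => answer = 1

1


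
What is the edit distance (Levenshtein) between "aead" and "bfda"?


Computing edit distance: "aead" -> "bfda"
DP table:
           b    f    d    a
      0    1    2    3    4
  a   1    1    2    3    3
  e   2    2    2    3    4
  a   3    3    3    3    3
  d   4    4    4    3    4
Edit distance = dp[4][4] = 4

4


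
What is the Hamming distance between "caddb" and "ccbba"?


Comparing "caddb" and "ccbba" position by position:
  Position 0: 'c' vs 'c' => same
  Position 1: 'a' vs 'c' => differ
  Position 2: 'd' vs 'b' => differ
  Position 3: 'd' vs 'b' => differ
  Position 4: 'b' vs 'a' => differ
Total differences (Hamming distance): 4

4


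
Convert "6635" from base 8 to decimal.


Input: "6635" in base 8
Positional expansion:
  Digit '6' (value 6) x 8^3 = 3072
  Digit '6' (value 6) x 8^2 = 384
  Digit '3' (value 3) x 8^1 = 24
  Digit '5' (value 5) x 8^0 = 5
Sum = 3485

3485


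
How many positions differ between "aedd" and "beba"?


Comparing "aedd" and "beba" position by position:
  Position 0: 'a' vs 'b' => DIFFER
  Position 1: 'e' vs 'e' => same
  Position 2: 'd' vs 'b' => DIFFER
  Position 3: 'd' vs 'a' => DIFFER
Positions that differ: 3

3


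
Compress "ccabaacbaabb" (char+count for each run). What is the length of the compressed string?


Input: ccabaacbaabb
Runs:
  'c' x 2 => "c2"
  'a' x 1 => "a1"
  'b' x 1 => "b1"
  'a' x 2 => "a2"
  'c' x 1 => "c1"
  'b' x 1 => "b1"
  'a' x 2 => "a2"
  'b' x 2 => "b2"
Compressed: "c2a1b1a2c1b1a2b2"
Compressed length: 16

16


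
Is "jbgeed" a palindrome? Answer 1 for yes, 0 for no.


Input: jbgeed
Reversed: deegbj
  Compare pos 0 ('j') with pos 5 ('d'): MISMATCH
  Compare pos 1 ('b') with pos 4 ('e'): MISMATCH
  Compare pos 2 ('g') with pos 3 ('e'): MISMATCH
Result: not a palindrome

0


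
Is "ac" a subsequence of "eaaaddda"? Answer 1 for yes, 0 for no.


Check if "ac" is a subsequence of "eaaaddda"
Greedy scan:
  Position 0 ('e'): no match needed
  Position 1 ('a'): matches sub[0] = 'a'
  Position 2 ('a'): no match needed
  Position 3 ('a'): no match needed
  Position 4 ('d'): no match needed
  Position 5 ('d'): no match needed
  Position 6 ('d'): no match needed
  Position 7 ('a'): no match needed
Only matched 1/2 characters => not a subsequence

0


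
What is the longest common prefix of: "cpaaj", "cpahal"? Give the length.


Words: cpaaj, cpahal
  Position 0: all 'c' => match
  Position 1: all 'p' => match
  Position 2: all 'a' => match
  Position 3: ('a', 'h') => mismatch, stop
LCP = "cpa" (length 3)

3


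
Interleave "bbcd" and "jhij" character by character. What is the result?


Interleaving "bbcd" and "jhij":
  Position 0: 'b' from first, 'j' from second => "bj"
  Position 1: 'b' from first, 'h' from second => "bh"
  Position 2: 'c' from first, 'i' from second => "ci"
  Position 3: 'd' from first, 'j' from second => "dj"
Result: bjbhcidj

bjbhcidj


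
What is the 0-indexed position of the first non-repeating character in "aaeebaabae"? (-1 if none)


Input: aaeebaabae
Character frequencies:
  'a': 5
  'b': 2
  'e': 3
Scanning left to right for freq == 1:
  Position 0 ('a'): freq=5, skip
  Position 1 ('a'): freq=5, skip
  Position 2 ('e'): freq=3, skip
  Position 3 ('e'): freq=3, skip
  Position 4 ('b'): freq=2, skip
  Position 5 ('a'): freq=5, skip
  Position 6 ('a'): freq=5, skip
  Position 7 ('b'): freq=2, skip
  Position 8 ('a'): freq=5, skip
  Position 9 ('e'): freq=3, skip
  No unique character found => answer = -1

-1


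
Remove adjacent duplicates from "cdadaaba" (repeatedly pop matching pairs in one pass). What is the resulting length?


Input: cdadaaba
Stack-based adjacent duplicate removal:
  Read 'c': push. Stack: c
  Read 'd': push. Stack: cd
  Read 'a': push. Stack: cda
  Read 'd': push. Stack: cdad
  Read 'a': push. Stack: cdada
  Read 'a': matches stack top 'a' => pop. Stack: cdad
  Read 'b': push. Stack: cdadb
  Read 'a': push. Stack: cdadba
Final stack: "cdadba" (length 6)

6


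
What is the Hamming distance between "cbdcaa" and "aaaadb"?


Comparing "cbdcaa" and "aaaadb" position by position:
  Position 0: 'c' vs 'a' => differ
  Position 1: 'b' vs 'a' => differ
  Position 2: 'd' vs 'a' => differ
  Position 3: 'c' vs 'a' => differ
  Position 4: 'a' vs 'd' => differ
  Position 5: 'a' vs 'b' => differ
Total differences (Hamming distance): 6

6


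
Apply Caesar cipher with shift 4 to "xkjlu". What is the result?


Caesar cipher: shift "xkjlu" by 4
  'x' (pos 23) + 4 = pos 1 = 'b'
  'k' (pos 10) + 4 = pos 14 = 'o'
  'j' (pos 9) + 4 = pos 13 = 'n'
  'l' (pos 11) + 4 = pos 15 = 'p'
  'u' (pos 20) + 4 = pos 24 = 'y'
Result: bonpy

bonpy


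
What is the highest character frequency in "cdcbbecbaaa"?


Input: cdcbbecbaaa
Character counts:
  'a': 3
  'b': 3
  'c': 3
  'd': 1
  'e': 1
Maximum frequency: 3

3


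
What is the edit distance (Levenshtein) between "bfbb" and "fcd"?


Computing edit distance: "bfbb" -> "fcd"
DP table:
           f    c    d
      0    1    2    3
  b   1    1    2    3
  f   2    1    2    3
  b   3    2    2    3
  b   4    3    3    3
Edit distance = dp[4][3] = 3

3


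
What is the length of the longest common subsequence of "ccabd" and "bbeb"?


LCS of "ccabd" and "bbeb"
DP table:
           b    b    e    b
      0    0    0    0    0
  c   0    0    0    0    0
  c   0    0    0    0    0
  a   0    0    0    0    0
  b   0    1    1    1    1
  d   0    1    1    1    1
LCS length = dp[5][4] = 1

1


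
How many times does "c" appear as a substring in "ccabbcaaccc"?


Searching for "c" in "ccabbcaaccc"
Scanning each position:
  Position 0: "c" => MATCH
  Position 1: "c" => MATCH
  Position 2: "a" => no
  Position 3: "b" => no
  Position 4: "b" => no
  Position 5: "c" => MATCH
  Position 6: "a" => no
  Position 7: "a" => no
  Position 8: "c" => MATCH
  Position 9: "c" => MATCH
  Position 10: "c" => MATCH
Total occurrences: 6

6


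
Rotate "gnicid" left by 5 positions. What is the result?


Input: "gnicid", rotate left by 5
First 5 characters: "gnici"
Remaining characters: "d"
Concatenate remaining + first: "d" + "gnici" = "dgnici"

dgnici


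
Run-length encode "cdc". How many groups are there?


Input: cdc
Scanning for consecutive runs:
  Group 1: 'c' x 1 (positions 0-0)
  Group 2: 'd' x 1 (positions 1-1)
  Group 3: 'c' x 1 (positions 2-2)
Total groups: 3

3


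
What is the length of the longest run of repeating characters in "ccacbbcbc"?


Input: "ccacbbcbc"
Scanning for longest run:
  Position 1 ('c'): continues run of 'c', length=2
  Position 2 ('a'): new char, reset run to 1
  Position 3 ('c'): new char, reset run to 1
  Position 4 ('b'): new char, reset run to 1
  Position 5 ('b'): continues run of 'b', length=2
  Position 6 ('c'): new char, reset run to 1
  Position 7 ('b'): new char, reset run to 1
  Position 8 ('c'): new char, reset run to 1
Longest run: 'c' with length 2

2


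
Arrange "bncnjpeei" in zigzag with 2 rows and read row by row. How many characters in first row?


Zigzag "bncnjpeei" into 2 rows:
Placing characters:
  'b' => row 0
  'n' => row 1
  'c' => row 0
  'n' => row 1
  'j' => row 0
  'p' => row 1
  'e' => row 0
  'e' => row 1
  'i' => row 0
Rows:
  Row 0: "bcjei"
  Row 1: "nnpe"
First row length: 5

5


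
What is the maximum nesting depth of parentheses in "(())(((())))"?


Input: "(())(((())))"
Tracking depth:
  Position 0 '(': depth becomes 1
  Position 1 '(': depth becomes 2
  Position 2 ')': depth becomes 1
  Position 3 ')': depth becomes 0
  Position 4 '(': depth becomes 1
  Position 5 '(': depth becomes 2
  Position 6 '(': depth becomes 3
  Position 7 '(': depth becomes 4
  Position 8 ')': depth becomes 3
  Position 9 ')': depth becomes 2
  Position 10 ')': depth becomes 1
  Position 11 ')': depth becomes 0
Maximum depth reached: 4

4


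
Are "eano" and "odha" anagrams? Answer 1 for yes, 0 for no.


Strings: "eano", "odha"
Sorted first:  aeno
Sorted second: adho
Differ at position 1: 'e' vs 'd' => not anagrams

0


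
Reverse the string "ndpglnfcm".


Input: ndpglnfcm
Reading characters right to left:
  Position 8: 'm'
  Position 7: 'c'
  Position 6: 'f'
  Position 5: 'n'
  Position 4: 'l'
  Position 3: 'g'
  Position 2: 'p'
  Position 1: 'd'
  Position 0: 'n'
Reversed: mcfnlgpdn

mcfnlgpdn


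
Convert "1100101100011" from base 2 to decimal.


Input: "1100101100011" in base 2
Positional expansion:
  Digit '1' (value 1) x 2^12 = 4096
  Digit '1' (value 1) x 2^11 = 2048
  Digit '0' (value 0) x 2^10 = 0
  Digit '0' (value 0) x 2^9 = 0
  Digit '1' (value 1) x 2^8 = 256
  Digit '0' (value 0) x 2^7 = 0
  Digit '1' (value 1) x 2^6 = 64
  Digit '1' (value 1) x 2^5 = 32
  Digit '0' (value 0) x 2^4 = 0
  Digit '0' (value 0) x 2^3 = 0
  Digit '0' (value 0) x 2^2 = 0
  Digit '1' (value 1) x 2^1 = 2
  Digit '1' (value 1) x 2^0 = 1
Sum = 6499

6499


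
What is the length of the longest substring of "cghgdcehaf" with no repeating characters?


Input: "cghgdcehaf"
Sliding window (track last position of each char):
  Position 0 ('c'): window [0,0] length 1 -- new best
  Position 1 ('g'): window [0,1] length 2 -- new best
  Position 2 ('h'): window [0,2] length 3 -- new best
  Position 3 ('g'): repeat (last at 1), move window start to 2
  Position 3 ('g'): window [2,3] length 2
  Position 4 ('d'): window [2,4] length 3
  Position 5 ('c'): window [2,5] length 4 -- new best
  Position 6 ('e'): window [2,6] length 5 -- new best
  Position 7 ('h'): repeat (last at 2), move window start to 3
  Position 7 ('h'): window [3,7] length 5
  Position 8 ('a'): window [3,8] length 6 -- new best
  Position 9 ('f'): window [3,9] length 7 -- new best
Longest substring with no repeats: "gdcehaf" with length 7

7


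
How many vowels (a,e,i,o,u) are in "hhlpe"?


Input: hhlpe
Checking each character:
  'h' at position 0: consonant
  'h' at position 1: consonant
  'l' at position 2: consonant
  'p' at position 3: consonant
  'e' at position 4: vowel (running total: 1)
Total vowels: 1

1


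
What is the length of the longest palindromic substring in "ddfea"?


Input: "ddfea"
Checking substrings for palindromes:
  [0:2] "dd" (len 2) => palindrome
Longest palindromic substring: "dd" with length 2

2


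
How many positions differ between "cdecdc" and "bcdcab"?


Comparing "cdecdc" and "bcdcab" position by position:
  Position 0: 'c' vs 'b' => DIFFER
  Position 1: 'd' vs 'c' => DIFFER
  Position 2: 'e' vs 'd' => DIFFER
  Position 3: 'c' vs 'c' => same
  Position 4: 'd' vs 'a' => DIFFER
  Position 5: 'c' vs 'b' => DIFFER
Positions that differ: 5

5


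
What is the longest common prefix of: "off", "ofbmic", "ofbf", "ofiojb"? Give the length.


Words: off, ofbmic, ofbf, ofiojb
  Position 0: all 'o' => match
  Position 1: all 'f' => match
  Position 2: ('f', 'b', 'b', 'i') => mismatch, stop
LCP = "of" (length 2)

2


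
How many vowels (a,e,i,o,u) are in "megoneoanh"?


Input: megoneoanh
Checking each character:
  'm' at position 0: consonant
  'e' at position 1: vowel (running total: 1)
  'g' at position 2: consonant
  'o' at position 3: vowel (running total: 2)
  'n' at position 4: consonant
  'e' at position 5: vowel (running total: 3)
  'o' at position 6: vowel (running total: 4)
  'a' at position 7: vowel (running total: 5)
  'n' at position 8: consonant
  'h' at position 9: consonant
Total vowels: 5

5


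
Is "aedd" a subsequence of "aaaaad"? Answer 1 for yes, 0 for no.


Check if "aedd" is a subsequence of "aaaaad"
Greedy scan:
  Position 0 ('a'): matches sub[0] = 'a'
  Position 1 ('a'): no match needed
  Position 2 ('a'): no match needed
  Position 3 ('a'): no match needed
  Position 4 ('a'): no match needed
  Position 5 ('d'): no match needed
Only matched 1/4 characters => not a subsequence

0


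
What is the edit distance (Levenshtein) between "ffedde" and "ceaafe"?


Computing edit distance: "ffedde" -> "ceaafe"
DP table:
           c    e    a    a    f    e
      0    1    2    3    4    5    6
  f   1    1    2    3    4    4    5
  f   2    2    2    3    4    4    5
  e   3    3    2    3    4    5    4
  d   4    4    3    3    4    5    5
  d   5    5    4    4    4    5    6
  e   6    6    5    5    5    5    5
Edit distance = dp[6][6] = 5

5


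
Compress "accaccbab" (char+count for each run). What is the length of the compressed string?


Input: accaccbab
Runs:
  'a' x 1 => "a1"
  'c' x 2 => "c2"
  'a' x 1 => "a1"
  'c' x 2 => "c2"
  'b' x 1 => "b1"
  'a' x 1 => "a1"
  'b' x 1 => "b1"
Compressed: "a1c2a1c2b1a1b1"
Compressed length: 14

14


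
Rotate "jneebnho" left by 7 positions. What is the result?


Input: "jneebnho", rotate left by 7
First 7 characters: "jneebnh"
Remaining characters: "o"
Concatenate remaining + first: "o" + "jneebnh" = "ojneebnh"

ojneebnh


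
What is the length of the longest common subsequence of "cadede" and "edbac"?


LCS of "cadede" and "edbac"
DP table:
           e    d    b    a    c
      0    0    0    0    0    0
  c   0    0    0    0    0    1
  a   0    0    0    0    1    1
  d   0    0    1    1    1    1
  e   0    1    1    1    1    1
  d   0    1    2    2    2    2
  e   0    1    2    2    2    2
LCS length = dp[6][5] = 2

2


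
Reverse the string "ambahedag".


Input: ambahedag
Reading characters right to left:
  Position 8: 'g'
  Position 7: 'a'
  Position 6: 'd'
  Position 5: 'e'
  Position 4: 'h'
  Position 3: 'a'
  Position 2: 'b'
  Position 1: 'm'
  Position 0: 'a'
Reversed: gadehabma

gadehabma


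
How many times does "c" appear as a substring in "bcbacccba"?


Searching for "c" in "bcbacccba"
Scanning each position:
  Position 0: "b" => no
  Position 1: "c" => MATCH
  Position 2: "b" => no
  Position 3: "a" => no
  Position 4: "c" => MATCH
  Position 5: "c" => MATCH
  Position 6: "c" => MATCH
  Position 7: "b" => no
  Position 8: "a" => no
Total occurrences: 4

4


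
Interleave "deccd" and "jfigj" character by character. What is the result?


Interleaving "deccd" and "jfigj":
  Position 0: 'd' from first, 'j' from second => "dj"
  Position 1: 'e' from first, 'f' from second => "ef"
  Position 2: 'c' from first, 'i' from second => "ci"
  Position 3: 'c' from first, 'g' from second => "cg"
  Position 4: 'd' from first, 'j' from second => "dj"
Result: djefcicgdj

djefcicgdj


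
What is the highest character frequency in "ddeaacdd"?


Input: ddeaacdd
Character counts:
  'a': 2
  'c': 1
  'd': 4
  'e': 1
Maximum frequency: 4

4


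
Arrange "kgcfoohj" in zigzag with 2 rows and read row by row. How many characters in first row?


Zigzag "kgcfoohj" into 2 rows:
Placing characters:
  'k' => row 0
  'g' => row 1
  'c' => row 0
  'f' => row 1
  'o' => row 0
  'o' => row 1
  'h' => row 0
  'j' => row 1
Rows:
  Row 0: "kcoh"
  Row 1: "gfoj"
First row length: 4

4


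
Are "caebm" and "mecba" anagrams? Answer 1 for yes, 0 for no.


Strings: "caebm", "mecba"
Sorted first:  abcem
Sorted second: abcem
Sorted forms match => anagrams

1


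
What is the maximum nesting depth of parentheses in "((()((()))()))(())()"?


Input: "((()((()))()))(())()"
Tracking depth:
  Position 0 '(': depth becomes 1
  Position 1 '(': depth becomes 2
  Position 2 '(': depth becomes 3
  Position 3 ')': depth becomes 2
  Position 4 '(': depth becomes 3
  Position 5 '(': depth becomes 4
  Position 6 '(': depth becomes 5
  Position 7 ')': depth becomes 4
  Position 8 ')': depth becomes 3
  Position 9 ')': depth becomes 2
  Position 10 '(': depth becomes 3
  Position 11 ')': depth becomes 2
  Position 12 ')': depth becomes 1
  Position 13 ')': depth becomes 0
  Position 14 '(': depth becomes 1
  Position 15 '(': depth becomes 2
  Position 16 ')': depth becomes 1
  Position 17 ')': depth becomes 0
  Position 18 '(': depth becomes 1
  Position 19 ')': depth becomes 0
Maximum depth reached: 5

5


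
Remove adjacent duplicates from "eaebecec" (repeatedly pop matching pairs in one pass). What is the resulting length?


Input: eaebecec
Stack-based adjacent duplicate removal:
  Read 'e': push. Stack: e
  Read 'a': push. Stack: ea
  Read 'e': push. Stack: eae
  Read 'b': push. Stack: eaeb
  Read 'e': push. Stack: eaebe
  Read 'c': push. Stack: eaebec
  Read 'e': push. Stack: eaebece
  Read 'c': push. Stack: eaebecec
Final stack: "eaebecec" (length 8)

8


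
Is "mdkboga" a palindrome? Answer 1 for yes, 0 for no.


Input: mdkboga
Reversed: agobkdm
  Compare pos 0 ('m') with pos 6 ('a'): MISMATCH
  Compare pos 1 ('d') with pos 5 ('g'): MISMATCH
  Compare pos 2 ('k') with pos 4 ('o'): MISMATCH
Result: not a palindrome

0


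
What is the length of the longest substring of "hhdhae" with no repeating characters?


Input: "hhdhae"
Sliding window (track last position of each char):
  Position 0 ('h'): window [0,0] length 1 -- new best
  Position 1 ('h'): repeat (last at 0), move window start to 1
  Position 1 ('h'): window [1,1] length 1
  Position 2 ('d'): window [1,2] length 2 -- new best
  Position 3 ('h'): repeat (last at 1), move window start to 2
  Position 3 ('h'): window [2,3] length 2
  Position 4 ('a'): window [2,4] length 3 -- new best
  Position 5 ('e'): window [2,5] length 4 -- new best
Longest substring with no repeats: "dhae" with length 4

4


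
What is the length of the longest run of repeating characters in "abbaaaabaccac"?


Input: "abbaaaabaccac"
Scanning for longest run:
  Position 1 ('b'): new char, reset run to 1
  Position 2 ('b'): continues run of 'b', length=2
  Position 3 ('a'): new char, reset run to 1
  Position 4 ('a'): continues run of 'a', length=2
  Position 5 ('a'): continues run of 'a', length=3
  Position 6 ('a'): continues run of 'a', length=4
  Position 7 ('b'): new char, reset run to 1
  Position 8 ('a'): new char, reset run to 1
  Position 9 ('c'): new char, reset run to 1
  Position 10 ('c'): continues run of 'c', length=2
  Position 11 ('a'): new char, reset run to 1
  Position 12 ('c'): new char, reset run to 1
Longest run: 'a' with length 4

4


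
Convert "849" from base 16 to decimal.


Input: "849" in base 16
Positional expansion:
  Digit '8' (value 8) x 16^2 = 2048
  Digit '4' (value 4) x 16^1 = 64
  Digit '9' (value 9) x 16^0 = 9
Sum = 2121

2121


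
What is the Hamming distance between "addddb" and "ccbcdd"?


Comparing "addddb" and "ccbcdd" position by position:
  Position 0: 'a' vs 'c' => differ
  Position 1: 'd' vs 'c' => differ
  Position 2: 'd' vs 'b' => differ
  Position 3: 'd' vs 'c' => differ
  Position 4: 'd' vs 'd' => same
  Position 5: 'b' vs 'd' => differ
Total differences (Hamming distance): 5

5


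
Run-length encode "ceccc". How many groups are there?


Input: ceccc
Scanning for consecutive runs:
  Group 1: 'c' x 1 (positions 0-0)
  Group 2: 'e' x 1 (positions 1-1)
  Group 3: 'c' x 3 (positions 2-4)
Total groups: 3

3


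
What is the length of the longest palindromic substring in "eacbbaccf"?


Input: "eacbbaccf"
Checking substrings for palindromes:
  [3:5] "bb" (len 2) => palindrome
  [6:8] "cc" (len 2) => palindrome
Longest palindromic substring: "bb" with length 2

2


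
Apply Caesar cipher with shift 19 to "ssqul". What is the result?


Caesar cipher: shift "ssqul" by 19
  's' (pos 18) + 19 = pos 11 = 'l'
  's' (pos 18) + 19 = pos 11 = 'l'
  'q' (pos 16) + 19 = pos 9 = 'j'
  'u' (pos 20) + 19 = pos 13 = 'n'
  'l' (pos 11) + 19 = pos 4 = 'e'
Result: lljne

lljne


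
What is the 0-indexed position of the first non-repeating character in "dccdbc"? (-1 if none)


Input: dccdbc
Character frequencies:
  'b': 1
  'c': 3
  'd': 2
Scanning left to right for freq == 1:
  Position 0 ('d'): freq=2, skip
  Position 1 ('c'): freq=3, skip
  Position 2 ('c'): freq=3, skip
  Position 3 ('d'): freq=2, skip
  Position 4 ('b'): unique! => answer = 4

4


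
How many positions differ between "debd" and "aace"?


Comparing "debd" and "aace" position by position:
  Position 0: 'd' vs 'a' => DIFFER
  Position 1: 'e' vs 'a' => DIFFER
  Position 2: 'b' vs 'c' => DIFFER
  Position 3: 'd' vs 'e' => DIFFER
Positions that differ: 4

4


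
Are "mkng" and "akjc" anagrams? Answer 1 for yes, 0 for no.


Strings: "mkng", "akjc"
Sorted first:  gkmn
Sorted second: acjk
Differ at position 0: 'g' vs 'a' => not anagrams

0


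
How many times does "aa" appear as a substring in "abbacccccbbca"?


Searching for "aa" in "abbacccccbbca"
Scanning each position:
  Position 0: "ab" => no
  Position 1: "bb" => no
  Position 2: "ba" => no
  Position 3: "ac" => no
  Position 4: "cc" => no
  Position 5: "cc" => no
  Position 6: "cc" => no
  Position 7: "cc" => no
  Position 8: "cb" => no
  Position 9: "bb" => no
  Position 10: "bc" => no
  Position 11: "ca" => no
Total occurrences: 0

0


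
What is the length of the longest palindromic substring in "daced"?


Input: "daced"
Checking substrings for palindromes:
  No multi-char palindromic substrings found
Longest palindromic substring: "d" with length 1

1


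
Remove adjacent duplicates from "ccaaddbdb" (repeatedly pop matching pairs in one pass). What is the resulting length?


Input: ccaaddbdb
Stack-based adjacent duplicate removal:
  Read 'c': push. Stack: c
  Read 'c': matches stack top 'c' => pop. Stack: (empty)
  Read 'a': push. Stack: a
  Read 'a': matches stack top 'a' => pop. Stack: (empty)
  Read 'd': push. Stack: d
  Read 'd': matches stack top 'd' => pop. Stack: (empty)
  Read 'b': push. Stack: b
  Read 'd': push. Stack: bd
  Read 'b': push. Stack: bdb
Final stack: "bdb" (length 3)

3


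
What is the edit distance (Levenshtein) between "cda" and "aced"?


Computing edit distance: "cda" -> "aced"
DP table:
           a    c    e    d
      0    1    2    3    4
  c   1    1    1    2    3
  d   2    2    2    2    2
  a   3    2    3    3    3
Edit distance = dp[3][4] = 3

3


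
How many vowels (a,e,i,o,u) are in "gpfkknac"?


Input: gpfkknac
Checking each character:
  'g' at position 0: consonant
  'p' at position 1: consonant
  'f' at position 2: consonant
  'k' at position 3: consonant
  'k' at position 4: consonant
  'n' at position 5: consonant
  'a' at position 6: vowel (running total: 1)
  'c' at position 7: consonant
Total vowels: 1

1


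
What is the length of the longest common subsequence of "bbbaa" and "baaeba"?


LCS of "bbbaa" and "baaeba"
DP table:
           b    a    a    e    b    a
      0    0    0    0    0    0    0
  b   0    1    1    1    1    1    1
  b   0    1    1    1    1    2    2
  b   0    1    1    1    1    2    2
  a   0    1    2    2    2    2    3
  a   0    1    2    3    3    3    3
LCS length = dp[5][6] = 3

3


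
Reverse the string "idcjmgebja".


Input: idcjmgebja
Reading characters right to left:
  Position 9: 'a'
  Position 8: 'j'
  Position 7: 'b'
  Position 6: 'e'
  Position 5: 'g'
  Position 4: 'm'
  Position 3: 'j'
  Position 2: 'c'
  Position 1: 'd'
  Position 0: 'i'
Reversed: ajbegmjcdi

ajbegmjcdi


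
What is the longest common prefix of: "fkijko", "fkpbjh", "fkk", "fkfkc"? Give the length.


Words: fkijko, fkpbjh, fkk, fkfkc
  Position 0: all 'f' => match
  Position 1: all 'k' => match
  Position 2: ('i', 'p', 'k', 'f') => mismatch, stop
LCP = "fk" (length 2)

2


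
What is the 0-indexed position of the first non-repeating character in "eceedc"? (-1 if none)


Input: eceedc
Character frequencies:
  'c': 2
  'd': 1
  'e': 3
Scanning left to right for freq == 1:
  Position 0 ('e'): freq=3, skip
  Position 1 ('c'): freq=2, skip
  Position 2 ('e'): freq=3, skip
  Position 3 ('e'): freq=3, skip
  Position 4 ('d'): unique! => answer = 4

4


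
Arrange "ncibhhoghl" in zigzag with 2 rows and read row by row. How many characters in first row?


Zigzag "ncibhhoghl" into 2 rows:
Placing characters:
  'n' => row 0
  'c' => row 1
  'i' => row 0
  'b' => row 1
  'h' => row 0
  'h' => row 1
  'o' => row 0
  'g' => row 1
  'h' => row 0
  'l' => row 1
Rows:
  Row 0: "nihoh"
  Row 1: "cbhgl"
First row length: 5

5


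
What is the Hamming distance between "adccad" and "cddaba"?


Comparing "adccad" and "cddaba" position by position:
  Position 0: 'a' vs 'c' => differ
  Position 1: 'd' vs 'd' => same
  Position 2: 'c' vs 'd' => differ
  Position 3: 'c' vs 'a' => differ
  Position 4: 'a' vs 'b' => differ
  Position 5: 'd' vs 'a' => differ
Total differences (Hamming distance): 5

5


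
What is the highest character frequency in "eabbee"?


Input: eabbee
Character counts:
  'a': 1
  'b': 2
  'e': 3
Maximum frequency: 3

3


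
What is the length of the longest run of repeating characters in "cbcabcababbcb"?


Input: "cbcabcababbcb"
Scanning for longest run:
  Position 1 ('b'): new char, reset run to 1
  Position 2 ('c'): new char, reset run to 1
  Position 3 ('a'): new char, reset run to 1
  Position 4 ('b'): new char, reset run to 1
  Position 5 ('c'): new char, reset run to 1
  Position 6 ('a'): new char, reset run to 1
  Position 7 ('b'): new char, reset run to 1
  Position 8 ('a'): new char, reset run to 1
  Position 9 ('b'): new char, reset run to 1
  Position 10 ('b'): continues run of 'b', length=2
  Position 11 ('c'): new char, reset run to 1
  Position 12 ('b'): new char, reset run to 1
Longest run: 'b' with length 2

2


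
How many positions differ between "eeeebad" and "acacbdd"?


Comparing "eeeebad" and "acacbdd" position by position:
  Position 0: 'e' vs 'a' => DIFFER
  Position 1: 'e' vs 'c' => DIFFER
  Position 2: 'e' vs 'a' => DIFFER
  Position 3: 'e' vs 'c' => DIFFER
  Position 4: 'b' vs 'b' => same
  Position 5: 'a' vs 'd' => DIFFER
  Position 6: 'd' vs 'd' => same
Positions that differ: 5

5


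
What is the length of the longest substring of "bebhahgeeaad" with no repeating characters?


Input: "bebhahgeeaad"
Sliding window (track last position of each char):
  Position 0 ('b'): window [0,0] length 1 -- new best
  Position 1 ('e'): window [0,1] length 2 -- new best
  Position 2 ('b'): repeat (last at 0), move window start to 1
  Position 2 ('b'): window [1,2] length 2
  Position 3 ('h'): window [1,3] length 3 -- new best
  Position 4 ('a'): window [1,4] length 4 -- new best
  Position 5 ('h'): repeat (last at 3), move window start to 4
  Position 5 ('h'): window [4,5] length 2
  Position 6 ('g'): window [4,6] length 3
  Position 7 ('e'): window [4,7] length 4
  Position 8 ('e'): repeat (last at 7), move window start to 8
  Position 8 ('e'): window [8,8] length 1
  Position 9 ('a'): window [8,9] length 2
  Position 10 ('a'): repeat (last at 9), move window start to 10
  Position 10 ('a'): window [10,10] length 1
  Position 11 ('d'): window [10,11] length 2
Longest substring with no repeats: "ebha" with length 4

4


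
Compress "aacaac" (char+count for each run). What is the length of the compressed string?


Input: aacaac
Runs:
  'a' x 2 => "a2"
  'c' x 1 => "c1"
  'a' x 2 => "a2"
  'c' x 1 => "c1"
Compressed: "a2c1a2c1"
Compressed length: 8

8


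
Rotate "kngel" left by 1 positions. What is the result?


Input: "kngel", rotate left by 1
First 1 characters: "k"
Remaining characters: "ngel"
Concatenate remaining + first: "ngel" + "k" = "ngelk"

ngelk


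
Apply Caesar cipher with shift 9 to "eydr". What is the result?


Caesar cipher: shift "eydr" by 9
  'e' (pos 4) + 9 = pos 13 = 'n'
  'y' (pos 24) + 9 = pos 7 = 'h'
  'd' (pos 3) + 9 = pos 12 = 'm'
  'r' (pos 17) + 9 = pos 0 = 'a'
Result: nhma

nhma


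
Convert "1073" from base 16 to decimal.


Input: "1073" in base 16
Positional expansion:
  Digit '1' (value 1) x 16^3 = 4096
  Digit '0' (value 0) x 16^2 = 0
  Digit '7' (value 7) x 16^1 = 112
  Digit '3' (value 3) x 16^0 = 3
Sum = 4211

4211


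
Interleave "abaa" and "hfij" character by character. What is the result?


Interleaving "abaa" and "hfij":
  Position 0: 'a' from first, 'h' from second => "ah"
  Position 1: 'b' from first, 'f' from second => "bf"
  Position 2: 'a' from first, 'i' from second => "ai"
  Position 3: 'a' from first, 'j' from second => "aj"
Result: ahbfaiaj

ahbfaiaj


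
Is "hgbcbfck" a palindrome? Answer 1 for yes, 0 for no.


Input: hgbcbfck
Reversed: kcfbcbgh
  Compare pos 0 ('h') with pos 7 ('k'): MISMATCH
  Compare pos 1 ('g') with pos 6 ('c'): MISMATCH
  Compare pos 2 ('b') with pos 5 ('f'): MISMATCH
  Compare pos 3 ('c') with pos 4 ('b'): MISMATCH
Result: not a palindrome

0


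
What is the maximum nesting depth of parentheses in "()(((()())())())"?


Input: "()(((()())())())"
Tracking depth:
  Position 0 '(': depth becomes 1
  Position 1 ')': depth becomes 0
  Position 2 '(': depth becomes 1
  Position 3 '(': depth becomes 2
  Position 4 '(': depth becomes 3
  Position 5 '(': depth becomes 4
  Position 6 ')': depth becomes 3
  Position 7 '(': depth becomes 4
  Position 8 ')': depth becomes 3
  Position 9 ')': depth becomes 2
  Position 10 '(': depth becomes 3
  Position 11 ')': depth becomes 2
  Position 12 ')': depth becomes 1
  Position 13 '(': depth becomes 2
  Position 14 ')': depth becomes 1
  Position 15 ')': depth becomes 0
Maximum depth reached: 4

4


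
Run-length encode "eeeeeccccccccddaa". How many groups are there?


Input: eeeeeccccccccddaa
Scanning for consecutive runs:
  Group 1: 'e' x 5 (positions 0-4)
  Group 2: 'c' x 8 (positions 5-12)
  Group 3: 'd' x 2 (positions 13-14)
  Group 4: 'a' x 2 (positions 15-16)
Total groups: 4

4
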